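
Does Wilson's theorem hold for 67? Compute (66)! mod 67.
(66)! mod 67 = 66. Since this equals -1 (mod 67), Wilson confirms 67 is prime.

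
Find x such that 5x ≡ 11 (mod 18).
13

Since gcd(5, 18) = 1 divides 11, a solution exists.
Multiply both sides by the inverse of 5 mod 18:
  5^(-1) mod 18 = 11
  x ≡ 11 × 11 ≡ 121 ≡ 13 (mod 18)
Verification: 5 × 13 = 65 = 3 × 18 + 11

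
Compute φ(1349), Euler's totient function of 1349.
1260

Prime factorization: 1349 = 19 × 71
Using the formula φ(n) = n × Π(1 - 1/p) for each prime factor p:
φ(1349) = 1349 × (1 - 1/19) × (1 - 1/71)
φ(1349) = 1260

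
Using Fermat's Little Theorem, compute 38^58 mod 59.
By Fermat's Little Theorem, 38^{58} ≡ 1 (mod 59) since 59 is prime and gcd(38, 59) = 1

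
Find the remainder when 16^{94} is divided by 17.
By Fermat: 16^{16} ≡ 1 (mod 17). 94 = 5×16 + 14. So 16^{94} ≡ 16^{14} ≡ 1 (mod 17)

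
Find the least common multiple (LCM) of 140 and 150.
2100

First find GCD(140, 150) using the Euclidean algorithm:
140 = 0 × 150 + 140
150 = 1 × 140 + 10
140 = 14 × 10 + 0
GCD(140, 150) = 10

LCM formula: LCM(a, b) = (a × b) / GCD(a, b)
LCM(140, 150) = (140 × 150) / 10
LCM(140, 150) = 21000 / 10
LCM(140, 150) = 2100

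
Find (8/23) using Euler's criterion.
(8/23) = 8^{11} mod 23 = 1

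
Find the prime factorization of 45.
3^2 × 5

Divide by primes starting from smallest:
45 ÷ 3 = 15
15 ÷ 3 = 5
5 ÷ 5 = 1

45 = 3^2 × 5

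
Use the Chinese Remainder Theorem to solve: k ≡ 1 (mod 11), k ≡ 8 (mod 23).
100

Using the Chinese Remainder Theorem:
M = product of moduli = 253
For equation 1: M_1 = 23, 23 ≡ 1 (mod 11), inverse of 23 mod 11 is 1 (check: 1 × 1 = 1 ≡ 1 (mod 11))
For equation 2: M_2 = 11, 11 ≡ 11 (mod 23), inverse of 11 mod 23 is 21 (check: 11 × 21 = 231 ≡ 1 (mod 23))
Combine: k ≡ Σ r_i×M_i×(M_i⁻¹ mod m_i) = 1×23×1 + 8×11×21 = 23 + 1848 = 1871
1871 mod 253 = 100
k ≡ 100 (mod 253)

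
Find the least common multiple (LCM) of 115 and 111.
12765

First find GCD(115, 111) using the Euclidean algorithm:
115 = 1 × 111 + 4
111 = 27 × 4 + 3
4 = 1 × 3 + 1
3 = 3 × 1 + 0
GCD(115, 111) = 1

LCM formula: LCM(a, b) = (a × b) / GCD(a, b)
LCM(115, 111) = (115 × 111) / 1
LCM(115, 111) = 12765 / 1
LCM(115, 111) = 12765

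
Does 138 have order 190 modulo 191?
p - 1 = 190 has prime divisors 2, 5, 19. Check 138^(190/q) mod 191 for each: 138^(190/2) = 138^95 ≡ 1, 138^(190/5) = 138^38 ≡ 49, 138^(190/19) = 138^10 ≡ 107 (mod 191). Since 138^95 ≡ 1 (mod 191), the order of 138 divides 95 (in fact the order is 95) ≠ 190, so it is not a primitive root.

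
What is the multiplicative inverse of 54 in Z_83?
20

Using Extended Euclidean Algorithm:
gcd(54, 83) = 1
Bezout coefficients: 54 × 20 + 83 × -13 = 1
So 54 × 20 ≡ 1 (mod 83)
The inverse is 20 mod 83 = 20
Verification: 54 × 20 = 1080 = 13 × 83 + 1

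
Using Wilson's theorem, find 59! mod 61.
(60)! = (59)! × (60) ≡ -1 (mod 61). So (59)! ≡ -1 × (60)^(-1) ≡ (-1)×(-1) = 1 (mod 61)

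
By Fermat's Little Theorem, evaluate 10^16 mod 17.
By Fermat's Little Theorem, 10^{16} ≡ 1 (mod 17) since 17 is prime and gcd(10, 17) = 1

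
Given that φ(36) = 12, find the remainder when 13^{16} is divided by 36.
By Euler: 13^{12} ≡ 1 (mod 36) since gcd(13, 36) = 1. 16 = 1×12 + 4. So 13^{16} ≡ 13^{4} ≡ 13 (mod 36)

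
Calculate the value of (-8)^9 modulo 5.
(-8) ≡ 2 (mod 5). 9 = 8 + 1 (binary 1001). Repeated squaring mod 5: 2^1 ≡ 2; 2^2 ≡ 2² = 4 ≡ 4; 2^4 ≡ 4² = 16 ≡ 1; 2^8 ≡ 1² = 1 ≡ 1. Multiply: (-8)^9 ≡ 2^8 × 2^1 ≡ 1 × 2 (mod 5): 1 × 2 = 2 ≡ 2. So (-8)^9 ≡ 2 (mod 5).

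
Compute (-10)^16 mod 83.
Using repeated squaring. (-10) ≡ 73 (mod 83). 16 = 16 (binary 10000). Repeated squaring mod 83: 73^1 ≡ 73; 73^2 ≡ 73² = 5329 ≡ 17; 73^4 ≡ 17² = 289 ≡ 40; 73^8 ≡ 40² = 1600 ≡ 23; 73^16 ≡ 23² = 529 ≡ 31. So (-10)^16 ≡ 31 (mod 83).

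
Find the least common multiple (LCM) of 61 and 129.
7869

First find GCD(61, 129) using the Euclidean algorithm:
61 = 0 × 129 + 61
129 = 2 × 61 + 7
61 = 8 × 7 + 5
7 = 1 × 5 + 2
5 = 2 × 2 + 1
2 = 2 × 1 + 0
GCD(61, 129) = 1

LCM formula: LCM(a, b) = (a × b) / GCD(a, b)
LCM(61, 129) = (61 × 129) / 1
LCM(61, 129) = 7869 / 1
LCM(61, 129) = 7869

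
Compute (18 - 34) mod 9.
2

(18 - 34) = -16
-16 mod 9 = 2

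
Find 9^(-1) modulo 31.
7

Using Extended Euclidean Algorithm:
gcd(9, 31) = 1
Bezout coefficients: 9 × 7 + 31 × -2 = 1
So 9 × 7 ≡ 1 (mod 31)
The inverse is 7 mod 31 = 7
Verification: 9 × 7 = 63 = 2 × 31 + 1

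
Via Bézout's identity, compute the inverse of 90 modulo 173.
Extended GCD: 90(25) + 173(-13) = 1. So 90^(-1) ≡ 25 ≡ 25 (mod 173). Verify: 90 × 25 = 2250 ≡ 1 (mod 173)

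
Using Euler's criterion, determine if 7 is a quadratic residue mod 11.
By Euler's criterion: 7^{5} ≡ 10 (mod 11). Since this equals -1 (≡ 10), 7 is not a QR.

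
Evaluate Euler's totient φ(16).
8

Prime factorization: 16 = 2^4
Using the formula φ(n) = n × Π(1 - 1/p) for each prime factor p:
φ(16) = 16 × (1 - 1/2)
φ(16) = 8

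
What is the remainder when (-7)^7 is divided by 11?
(-7) ≡ 4 (mod 11). 7 = 4 + 2 + 1 (binary 111). Repeated squaring mod 11: 4^1 ≡ 4; 4^2 ≡ 4² = 16 ≡ 5; 4^4 ≡ 5² = 25 ≡ 3. Multiply: (-7)^7 ≡ 4^4 × 4^2 × 4^1 ≡ 3 × 5 × 4 (mod 11): 3 × 5 = 15 ≡ 4; 4 × 4 = 16 ≡ 5. So (-7)^7 ≡ 5 (mod 11).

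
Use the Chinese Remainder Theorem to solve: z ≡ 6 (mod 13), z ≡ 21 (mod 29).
M = 13 × 29 = 377. M₁ = 29, y₁ ≡ 9 (mod 13). M₂ = 13, y₂ ≡ 9 (mod 29). z = 6×29×9 + 21×13×9 ≡ 253 (mod 377)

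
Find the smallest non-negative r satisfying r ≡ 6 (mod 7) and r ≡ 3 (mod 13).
M = 7 × 13 = 91. M₁ = 13, y₁ ≡ 6 (mod 7). M₂ = 7, y₂ ≡ 2 (mod 13). r = 6×13×6 + 3×7×2 ≡ 55 (mod 91)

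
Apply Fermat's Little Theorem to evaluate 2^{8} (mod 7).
4

By Fermat's Little Theorem, a^(p-1) ≡ 1 (mod p) for prime p and gcd(a, p) = 1
Here p = 7, so 2^6 ≡ 1 (mod 7)
We can reduce the exponent: 8 mod 6 = 2
So 2^8 ≡ 2^2 (mod 7)
Computing: 2^2 mod 7 = 4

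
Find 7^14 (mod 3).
Using Fermat: 7^{2} ≡ 1 (mod 3). 14 ≡ 0 (mod 2). So 7^{14} ≡ 7^{0} ≡ 1 (mod 3)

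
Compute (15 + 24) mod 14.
11

(15 + 24) = 39
39 mod 14 = 11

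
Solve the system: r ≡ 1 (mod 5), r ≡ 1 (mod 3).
M = 5 × 3 = 15. M₁ = 3, y₁ ≡ 2 (mod 5). M₂ = 5, y₂ ≡ 2 (mod 3). r = 1×3×2 + 1×5×2 ≡ 1 (mod 15)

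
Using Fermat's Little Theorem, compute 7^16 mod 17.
By Fermat's Little Theorem, 7^{16} ≡ 1 (mod 17) since 17 is prime and gcd(7, 17) = 1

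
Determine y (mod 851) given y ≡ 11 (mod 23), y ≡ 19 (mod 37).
241

Using the Chinese Remainder Theorem:
M = product of moduli = 851
For equation 1: M_1 = 37, 37 ≡ 14 (mod 23), inverse of 37 mod 23 is 5 (check: 14 × 5 = 70 ≡ 1 (mod 23))
For equation 2: M_2 = 23, 23 ≡ 23 (mod 37), inverse of 23 mod 37 is 29 (check: 23 × 29 = 667 ≡ 1 (mod 37))
Combine: y ≡ Σ r_i×M_i×(M_i⁻¹ mod m_i) = 11×37×5 + 19×23×29 = 2035 + 12673 = 14708
14708 mod 851 = 241
y ≡ 241 (mod 851)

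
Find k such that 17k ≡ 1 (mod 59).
17^(-1) ≡ 7 (mod 59). Verification: 17 × 7 = 119 ≡ 1 (mod 59)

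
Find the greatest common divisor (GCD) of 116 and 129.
1

Using the Euclidean algorithm:
116 = 0 × 129 + 116
129 = 1 × 116 + 13
116 = 8 × 13 + 12
13 = 1 × 12 + 1
12 = 12 × 1 + 0

GCD(116, 129) = 1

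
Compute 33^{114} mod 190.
159

Using successive squaring:
Binary expansion of 114: 1110010
Powers of 33 mod 190 (each is the square of the previous):
  33^1 ≡ 33 (mod 190)
  33^2 ≡ 33² = 1089 ≡ 139 (mod 190)
  33^4 ≡ 139² = 19321 ≡ 131 (mod 190)
  33^8 ≡ 131² = 17161 ≡ 61 (mod 190)
  33^16 ≡ 61² = 3721 ≡ 111 (mod 190)
  33^32 ≡ 111² = 12321 ≡ 161 (mod 190)
  33^64 ≡ 161² = 25921 ≡ 81 (mod 190)
114 = 64 + 32 + 16 + 2, so 33^114 = 33^64 × 33^32 × 33^16 × 33^2 ≡ 81 × 161 × 111 × 139 (mod 190)
Multiplying step by step:
  81 × 161 = 13041 ≡ 121 (mod 190)
  121 × 111 = 13431 ≡ 131 (mod 190)
  131 × 139 = 18209 ≡ 159 (mod 190)
Result: 33^114 ≡ 159 (mod 190)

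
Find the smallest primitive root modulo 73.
5

A primitive root g modulo p has order p-1 = 72
Prime divisors of 72: [2, 3]
g is a primitive root iff g^(72/q) ≢ 1 (mod 73) for each prime divisor q
Testing small values:
  g = 2: 2^36 ≡ 1, 2^24 ≡ 64 (mod 73) → 2^36 ≡ 1, not primitive root
  g = 3: 3^36 ≡ 1, 3^24 ≡ 1 (mod 73) → 3^36 ≡ 1, not primitive root
  g = 4: 4^36 ≡ 1, 4^24 ≡ 8 (mod 73) → 4^36 ≡ 1, not primitive root
  g = 5: 5^36 ≡ 72, 5^24 ≡ 8 (mod 73) → none is 1, primitive root!
The smallest primitive root is 5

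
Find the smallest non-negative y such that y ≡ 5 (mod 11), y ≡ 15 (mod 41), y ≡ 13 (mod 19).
7518

Using the Chinese Remainder Theorem:
M = product of moduli = 8569
For equation 1: M_1 = 779, 779 ≡ 9 (mod 11), inverse of 779 mod 11 is 5 (check: 9 × 5 = 45 ≡ 1 (mod 11))
For equation 2: M_2 = 209, 209 ≡ 4 (mod 41), inverse of 209 mod 41 is 31 (check: 4 × 31 = 124 ≡ 1 (mod 41))
For equation 3: M_3 = 451, 451 ≡ 14 (mod 19), inverse of 451 mod 19 is 15 (check: 14 × 15 = 210 ≡ 1 (mod 19))
Combine: y ≡ Σ r_i×M_i×(M_i⁻¹ mod m_i) = 5×779×5 + 15×209×31 + 13×451×15 = 19475 + 97185 + 87945 = 204605
204605 mod 8569 = 7518
y ≡ 7518 (mod 8569)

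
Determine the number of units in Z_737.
660

Prime factorization: 737 = 11 × 67
Using the formula φ(n) = n × Π(1 - 1/p) for each prime factor p:
φ(737) = 737 × (1 - 1/11) × (1 - 1/67)
φ(737) = 660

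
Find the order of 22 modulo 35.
Powers of 22 mod 35: 22^1≡22, 22^2≡29, 22^3≡8, 22^4≡1. Order = 4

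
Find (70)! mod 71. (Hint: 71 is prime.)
By Wilson's theorem, (70)! ≡ -1 ≡ 70 (mod 71)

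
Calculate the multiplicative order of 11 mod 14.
Powers of 11 mod 14: 11^1≡11, 11^2≡9, 11^3≡1. Order = 3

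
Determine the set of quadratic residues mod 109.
QRs mod 109: {1, 3, 4, 5, 7, 9, 12, 15, 16, 20, 21, 22, 25, 26, 27, 28, 29, 31, 34, 35, 36, 38, 43, 45, 46, 48, 49, 60, 61, 63, 64, 66, 71, 73, 74, 75, 78, 80, 81, 82, 83, 84, 87, 88, 89, 93, 94, 97, 100, 102, 104, 105, 106, 108}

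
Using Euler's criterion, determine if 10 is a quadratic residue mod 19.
By Euler's criterion: 10^{9} ≡ 18 (mod 19). Since this equals -1 (≡ 18), 10 is not a QR.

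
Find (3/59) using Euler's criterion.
(3/59) = 3^{29} mod 59 = 1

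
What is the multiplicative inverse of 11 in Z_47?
11^(-1) ≡ 30 (mod 47). Verification: 11 × 30 = 330 ≡ 1 (mod 47)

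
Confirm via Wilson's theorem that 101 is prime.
(100)! mod 101 = 100. Since this equals -1 (mod 101), Wilson confirms 101 is prime.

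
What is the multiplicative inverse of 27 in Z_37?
27^(-1) ≡ 11 (mod 37). Verification: 27 × 11 = 297 ≡ 1 (mod 37)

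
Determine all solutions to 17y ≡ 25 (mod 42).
41

Since gcd(17, 42) = 1 divides 25, a solution exists.
Multiply both sides by the inverse of 17 mod 42:
  17^(-1) mod 42 = 5
  x ≡ 5 × 25 ≡ 125 ≡ 41 (mod 42)
Verification: 17 × 41 = 697 = 16 × 42 + 25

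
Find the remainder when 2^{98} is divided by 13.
By Fermat: 2^{12} ≡ 1 (mod 13). 98 = 8×12 + 2. So 2^{98} ≡ 2^{2} ≡ 4 (mod 13)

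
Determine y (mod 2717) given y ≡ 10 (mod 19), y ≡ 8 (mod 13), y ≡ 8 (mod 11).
580

Using the Chinese Remainder Theorem:
M = product of moduli = 2717
For equation 1: M_1 = 143, 143 ≡ 10 (mod 19), inverse of 143 mod 19 is 2 (check: 10 × 2 = 20 ≡ 1 (mod 19))
For equation 2: M_2 = 209, 209 ≡ 1 (mod 13), inverse of 209 mod 13 is 1 (check: 1 × 1 = 1 ≡ 1 (mod 13))
For equation 3: M_3 = 247, 247 ≡ 5 (mod 11), inverse of 247 mod 11 is 9 (check: 5 × 9 = 45 ≡ 1 (mod 11))
Combine: y ≡ Σ r_i×M_i×(M_i⁻¹ mod m_i) = 10×143×2 + 8×209×1 + 8×247×9 = 2860 + 1672 + 17784 = 22316
22316 mod 2717 = 580
y ≡ 580 (mod 2717)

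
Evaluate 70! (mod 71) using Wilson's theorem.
By Wilson's theorem, (70)! ≡ -1 ≡ 70 (mod 71)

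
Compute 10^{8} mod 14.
2

Using successive squaring:
Binary expansion of 8: 1000
Powers of 10 mod 14 (each is the square of the previous):
  10^1 ≡ 10 (mod 14)
  10^2 ≡ 10² = 100 ≡ 2 (mod 14)
  10^4 ≡ 2² = 4 ≡ 4 (mod 14)
  10^8 ≡ 4² = 16 ≡ 2 (mod 14)
8 is a power of 2, so 10^8 is the last square: ≡ 2 (mod 14)
Result: 10^8 ≡ 2 (mod 14)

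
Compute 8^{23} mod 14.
8

Using successive squaring:
Binary expansion of 23: 10111
Powers of 8 mod 14 (each is the square of the previous):
  8^1 ≡ 8 (mod 14)
  8^2 ≡ 8² = 64 ≡ 8 (mod 14)
  8^4 ≡ 8² = 64 ≡ 8 (mod 14)
  8^8 ≡ 8² = 64 ≡ 8 (mod 14)
  8^16 ≡ 8² = 64 ≡ 8 (mod 14)
23 = 16 + 4 + 2 + 1, so 8^23 = 8^16 × 8^4 × 8^2 × 8^1 ≡ 8 × 8 × 8 × 8 (mod 14)
Multiplying step by step:
  8 × 8 = 64 ≡ 8 (mod 14)
  8 × 8 = 64 ≡ 8 (mod 14)
  8 × 8 = 64 ≡ 8 (mod 14)
Result: 8^23 ≡ 8 (mod 14)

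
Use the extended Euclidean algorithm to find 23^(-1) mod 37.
Extended GCD: 23(-8) + 37(5) = 1. So 23^(-1) ≡ 29 ≡ 29 (mod 37). Verify: 23 × 29 = 667 ≡ 1 (mod 37)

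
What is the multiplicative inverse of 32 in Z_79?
42

Using Extended Euclidean Algorithm:
gcd(32, 79) = 1
Bezout coefficients: 32 × -37 + 79 × 15 = 1
So 32 × -37 ≡ 1 (mod 79)
The inverse is -37 mod 79 = 42
Verification: 32 × 42 = 1344 = 17 × 79 + 1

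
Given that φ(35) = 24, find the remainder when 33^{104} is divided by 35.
By Euler: 33^{24} ≡ 1 (mod 35) since gcd(33, 35) = 1. 104 = 4×24 + 8. So 33^{104} ≡ 33^{8} ≡ 11 (mod 35)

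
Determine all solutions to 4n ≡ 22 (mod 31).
21

Since gcd(4, 31) = 1 divides 22, a solution exists.
Multiply both sides by the inverse of 4 mod 31:
  4^(-1) mod 31 = 8
  x ≡ 8 × 22 ≡ 176 ≡ 21 (mod 31)
Verification: 4 × 21 = 84 = 2 × 31 + 22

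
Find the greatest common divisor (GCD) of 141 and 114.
3

Using the Euclidean algorithm:
141 = 1 × 114 + 27
114 = 4 × 27 + 6
27 = 4 × 6 + 3
6 = 2 × 3 + 0

GCD(141, 114) = 3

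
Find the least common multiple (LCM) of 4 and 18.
36

First find GCD(4, 18) using the Euclidean algorithm:
4 = 0 × 18 + 4
18 = 4 × 4 + 2
4 = 2 × 2 + 0
GCD(4, 18) = 2

LCM formula: LCM(a, b) = (a × b) / GCD(a, b)
LCM(4, 18) = (4 × 18) / 2
LCM(4, 18) = 72 / 2
LCM(4, 18) = 36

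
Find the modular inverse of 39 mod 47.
39^(-1) ≡ 41 (mod 47). Verification: 39 × 41 = 1599 ≡ 1 (mod 47)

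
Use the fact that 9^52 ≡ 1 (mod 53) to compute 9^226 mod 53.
By Fermat: 9^{52} ≡ 1 (mod 53). 226 = 4×52 + 18. So 9^{226} ≡ 9^{18} ≡ 46 (mod 53)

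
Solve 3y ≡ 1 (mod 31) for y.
21

Using Extended Euclidean Algorithm:
gcd(3, 31) = 1
Bezout coefficients: 3 × -10 + 31 × 1 = 1
So 3 × -10 ≡ 1 (mod 31)
The inverse is -10 mod 31 = 21
Verification: 3 × 21 = 63 = 2 × 31 + 1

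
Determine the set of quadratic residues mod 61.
QRs mod 61: {1, 3, 4, 5, 9, 12, 13, 14, 15, 16, 19, 20, 22, 25, 27, 34, 36, 39, 41, 42, 45, 46, 47, 48, 49, 52, 56, 57, 58, 60}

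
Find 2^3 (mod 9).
3 = 2 + 1 (binary 11). Repeated squaring mod 9: 2^1 ≡ 2; 2^2 ≡ 2² = 4 ≡ 4. Multiply: 2^3 = 2^2 × 2^1 ≡ 4 × 2 (mod 9): 4 × 2 = 8 ≡ 8. So 2^3 ≡ 8 (mod 9).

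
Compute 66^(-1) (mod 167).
66^(-1) ≡ 124 (mod 167). Verification: 66 × 124 = 8184 ≡ 1 (mod 167)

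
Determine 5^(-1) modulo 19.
5^(-1) ≡ 4 (mod 19). Verification: 5 × 4 = 20 ≡ 1 (mod 19)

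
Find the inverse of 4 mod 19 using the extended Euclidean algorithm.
Extended GCD: 4(5) + 19(-1) = 1. So 4^(-1) ≡ 5 ≡ 5 (mod 19). Verify: 4 × 5 = 20 ≡ 1 (mod 19)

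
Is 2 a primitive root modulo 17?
p - 1 = 16 has prime divisors 2. Check 2^(16/q) mod 17 for each: 2^(16/2) = 2^8 ≡ 1 (mod 17). Since 2^8 ≡ 1 (mod 17), the order of 2 divides 8 (in fact the order is 8) ≠ 16, so it is not a primitive root.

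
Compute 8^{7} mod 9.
8

Using successive squaring:
Binary expansion of 7: 111
Powers of 8 mod 9 (each is the square of the previous):
  8^1 ≡ 8 (mod 9)
  8^2 ≡ 8² = 64 ≡ 1 (mod 9)
  8^4 ≡ 1² = 1 ≡ 1 (mod 9)
7 = 4 + 2 + 1, so 8^7 = 8^4 × 8^2 × 8^1 ≡ 1 × 1 × 8 (mod 9)
Multiplying step by step:
  1 × 1 = 1 ≡ 1 (mod 9)
  1 × 8 = 8 ≡ 8 (mod 9)
Result: 8^7 ≡ 8 (mod 9)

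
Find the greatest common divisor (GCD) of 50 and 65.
5

Using the Euclidean algorithm:
50 = 0 × 65 + 50
65 = 1 × 50 + 15
50 = 3 × 15 + 5
15 = 3 × 5 + 0

GCD(50, 65) = 5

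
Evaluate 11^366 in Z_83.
Using Fermat: 11^{82} ≡ 1 (mod 83). 366 ≡ 38 (mod 82). So 11^{366} ≡ 11^{38} ≡ 28 (mod 83)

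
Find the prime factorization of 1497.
3 × 499

Divide by primes starting from smallest:
1497 ÷ 3 = 499
499 ÷ 499 = 1

1497 = 3 × 499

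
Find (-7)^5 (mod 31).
(-7) ≡ 24 (mod 31). 5 = 4 + 1 (binary 101). Repeated squaring mod 31: 24^1 ≡ 24; 24^2 ≡ 24² = 576 ≡ 18; 24^4 ≡ 18² = 324 ≡ 14. Multiply: (-7)^5 ≡ 24^4 × 24^1 ≡ 14 × 24 (mod 31): 14 × 24 = 336 ≡ 26. So (-7)^5 ≡ 26 (mod 31).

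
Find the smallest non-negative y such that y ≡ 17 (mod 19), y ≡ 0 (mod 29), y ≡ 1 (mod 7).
435

Using the Chinese Remainder Theorem:
M = product of moduli = 3857
For equation 1: M_1 = 203, 203 ≡ 13 (mod 19), inverse of 203 mod 19 is 3 (check: 13 × 3 = 39 ≡ 1 (mod 19))
For equation 2: M_2 = 133, 133 ≡ 17 (mod 29), inverse of 133 mod 29 is 12 (check: 17 × 12 = 204 ≡ 1 (mod 29))
For equation 3: M_3 = 551, 551 ≡ 5 (mod 7), inverse of 551 mod 7 is 3 (check: 5 × 3 = 15 ≡ 1 (mod 7))
Combine: y ≡ Σ r_i×M_i×(M_i⁻¹ mod m_i) = 17×203×3 + 0×133×12 + 1×551×3 = 10353 + 0 + 1653 = 12006
12006 mod 3857 = 435
y ≡ 435 (mod 3857)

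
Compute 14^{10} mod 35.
21

Using successive squaring:
Binary expansion of 10: 1010
Powers of 14 mod 35 (each is the square of the previous):
  14^1 ≡ 14 (mod 35)
  14^2 ≡ 14² = 196 ≡ 21 (mod 35)
  14^4 ≡ 21² = 441 ≡ 21 (mod 35)
  14^8 ≡ 21² = 441 ≡ 21 (mod 35)
10 = 8 + 2, so 14^10 = 14^8 × 14^2 ≡ 21 × 21 (mod 35)
Multiplying step by step:
  21 × 21 = 441 ≡ 21 (mod 35)
Result: 14^10 ≡ 21 (mod 35)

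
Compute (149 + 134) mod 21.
10

(149 + 134) = 283
283 mod 21 = 10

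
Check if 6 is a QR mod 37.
By Euler's criterion: 6^{18} ≡ 36 (mod 37). Since this equals -1 (≡ 36), 6 is not a QR.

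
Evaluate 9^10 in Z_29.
10 = 8 + 2 (binary 1010). Repeated squaring mod 29: 9^1 ≡ 9; 9^2 ≡ 9² = 81 ≡ 23; 9^4 ≡ 23² = 529 ≡ 7; 9^8 ≡ 7² = 49 ≡ 20. Multiply: 9^10 = 9^8 × 9^2 ≡ 20 × 23 (mod 29): 20 × 23 = 460 ≡ 25. So 9^10 ≡ 25 (mod 29).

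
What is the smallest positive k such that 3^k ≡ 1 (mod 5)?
Powers of 3 mod 5: 3^1≡3, 3^2≡4, 3^3≡2, 3^4≡1. Order = 4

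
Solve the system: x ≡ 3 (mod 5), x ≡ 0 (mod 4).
M = 5 × 4 = 20. M₁ = 4, y₁ ≡ 4 (mod 5). M₂ = 5, y₂ ≡ 1 (mod 4). x = 3×4×4 + 0×5×1 ≡ 8 (mod 20)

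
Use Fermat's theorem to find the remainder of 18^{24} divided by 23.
2

By Fermat's Little Theorem, a^(p-1) ≡ 1 (mod p) for prime p and gcd(a, p) = 1
Here p = 23, so 18^22 ≡ 1 (mod 23)
We can reduce the exponent: 24 mod 22 = 2
So 18^24 ≡ 18^2 (mod 23)
Computing: 18^2 mod 23 = 2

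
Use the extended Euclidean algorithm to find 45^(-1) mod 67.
Extended GCD: 45(3) + 67(-2) = 1. So 45^(-1) ≡ 3 ≡ 3 (mod 67). Verify: 45 × 3 = 135 ≡ 1 (mod 67)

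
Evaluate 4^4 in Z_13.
4 = 4 (binary 100). Repeated squaring mod 13: 4^1 ≡ 4; 4^2 ≡ 4² = 16 ≡ 3; 4^4 ≡ 3² = 9 ≡ 9. So 4^4 ≡ 9 (mod 13).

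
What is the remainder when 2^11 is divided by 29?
Using repeated squaring. 11 = 8 + 2 + 1 (binary 1011). Repeated squaring mod 29: 2^1 ≡ 2; 2^2 ≡ 2² = 4 ≡ 4; 2^4 ≡ 4² = 16 ≡ 16; 2^8 ≡ 16² = 256 ≡ 24. Multiply: 2^11 = 2^8 × 2^2 × 2^1 ≡ 24 × 4 × 2 (mod 29): 24 × 4 = 96 ≡ 9; 9 × 2 = 18 ≡ 18. So 2^11 ≡ 18 (mod 29).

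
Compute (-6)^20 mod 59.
Using repeated squaring. (-6) ≡ 53 (mod 59). 20 = 16 + 4 (binary 10100). Repeated squaring mod 59: 53^1 ≡ 53; 53^2 ≡ 53² = 2809 ≡ 36; 53^4 ≡ 36² = 1296 ≡ 57; 53^8 ≡ 57² = 3249 ≡ 4; 53^16 ≡ 4² = 16 ≡ 16. Multiply: (-6)^20 ≡ 53^16 × 53^4 ≡ 16 × 57 (mod 59): 16 × 57 = 912 ≡ 27. So (-6)^20 ≡ 27 (mod 59).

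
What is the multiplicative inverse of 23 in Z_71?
34

Using Extended Euclidean Algorithm:
gcd(23, 71) = 1
Bezout coefficients: 23 × 34 + 71 × -11 = 1
So 23 × 34 ≡ 1 (mod 71)
The inverse is 34 mod 71 = 34
Verification: 23 × 34 = 782 = 11 × 71 + 1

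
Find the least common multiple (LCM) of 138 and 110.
7590

First find GCD(138, 110) using the Euclidean algorithm:
138 = 1 × 110 + 28
110 = 3 × 28 + 26
28 = 1 × 26 + 2
26 = 13 × 2 + 0
GCD(138, 110) = 2

LCM formula: LCM(a, b) = (a × b) / GCD(a, b)
LCM(138, 110) = (138 × 110) / 2
LCM(138, 110) = 15180 / 2
LCM(138, 110) = 7590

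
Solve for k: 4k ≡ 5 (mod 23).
7

Since gcd(4, 23) = 1 divides 5, a solution exists.
Multiply both sides by the inverse of 4 mod 23:
  4^(-1) mod 23 = 6
  x ≡ 6 × 5 ≡ 30 ≡ 7 (mod 23)
Verification: 4 × 7 = 28 = 1 × 23 + 5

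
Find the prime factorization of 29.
29

Divide by primes starting from smallest:
29 ÷ 29 = 1

29 = 29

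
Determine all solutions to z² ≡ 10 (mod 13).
The square roots of 10 mod 13 are 7 and 6. Verify: 7² = 49 ≡ 10 (mod 13)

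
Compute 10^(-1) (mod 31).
28

Using Extended Euclidean Algorithm:
gcd(10, 31) = 1
Bezout coefficients: 10 × -3 + 31 × 1 = 1
So 10 × -3 ≡ 1 (mod 31)
The inverse is -3 mod 31 = 28
Verification: 10 × 28 = 280 = 9 × 31 + 1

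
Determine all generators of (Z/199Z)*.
Primitive roots mod 199: {3, 6, 15, 22, 30, 34, 38, 39, 41, 44, 48, 54, 68, 69, 71, 73, 75, 77, 84, 87, 95, 97, 99, 105, 108, 110, 113, 118, 119, 120, 127, 129, 133, 134, 142, 143, 146, 148, 149, 150, 152, 153, 154, 163, 164, 166, 167, 168, 170, 173, 176, 179, 183, 185, 186, 189, 190, 192, 195, 197}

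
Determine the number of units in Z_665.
432

Prime factorization: 665 = 5 × 7 × 19
Using the formula φ(n) = n × Π(1 - 1/p) for each prime factor p:
φ(665) = 665 × (1 - 1/5) × (1 - 1/7) × (1 - 1/19)
φ(665) = 432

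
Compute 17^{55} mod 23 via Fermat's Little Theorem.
22

By Fermat's Little Theorem, a^(p-1) ≡ 1 (mod p) for prime p and gcd(a, p) = 1
Here p = 23, so 17^22 ≡ 1 (mod 23)
We can reduce the exponent: 55 mod 22 = 11
So 17^55 ≡ 17^11 (mod 23)
Computing: 17^11 mod 23 = 22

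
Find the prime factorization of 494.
2 × 13 × 19

Divide by primes starting from smallest:
494 ÷ 2 = 247
247 ÷ 13 = 19
19 ÷ 19 = 1

494 = 2 × 13 × 19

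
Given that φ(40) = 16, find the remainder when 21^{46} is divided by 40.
By Euler: 21^{16} ≡ 1 (mod 40) since gcd(21, 40) = 1. 46 = 2×16 + 14. So 21^{46} ≡ 21^{14} ≡ 1 (mod 40)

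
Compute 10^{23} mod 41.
16

Using successive squaring:
Binary expansion of 23: 10111
Powers of 10 mod 41 (each is the square of the previous):
  10^1 ≡ 10 (mod 41)
  10^2 ≡ 10² = 100 ≡ 18 (mod 41)
  10^4 ≡ 18² = 324 ≡ 37 (mod 41)
  10^8 ≡ 37² = 1369 ≡ 16 (mod 41)
  10^16 ≡ 16² = 256 ≡ 10 (mod 41)
23 = 16 + 4 + 2 + 1, so 10^23 = 10^16 × 10^4 × 10^2 × 10^1 ≡ 10 × 37 × 18 × 10 (mod 41)
Multiplying step by step:
  10 × 37 = 370 ≡ 1 (mod 41)
  1 × 18 = 18 ≡ 18 (mod 41)
  18 × 10 = 180 ≡ 16 (mod 41)
Result: 10^23 ≡ 16 (mod 41)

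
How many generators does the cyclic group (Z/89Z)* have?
40

The number of primitive roots modulo p is φ(p-1) = φ(88)
φ(88) = 40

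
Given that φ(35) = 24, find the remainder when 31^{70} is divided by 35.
By Euler: 31^{24} ≡ 1 (mod 35) since gcd(31, 35) = 1. 70 = 2×24 + 22. So 31^{70} ≡ 31^{22} ≡ 11 (mod 35)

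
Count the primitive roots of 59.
28

The number of primitive roots modulo p is φ(p-1) = φ(58)
φ(58) = 28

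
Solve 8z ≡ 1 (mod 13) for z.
8^(-1) ≡ 5 (mod 13). Verification: 8 × 5 = 40 ≡ 1 (mod 13)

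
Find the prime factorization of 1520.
2^4 × 5 × 19

Divide by primes starting from smallest:
1520 ÷ 2 = 760
760 ÷ 2 = 380
380 ÷ 2 = 190
190 ÷ 2 = 95
95 ÷ 5 = 19
19 ÷ 19 = 1

1520 = 2^4 × 5 × 19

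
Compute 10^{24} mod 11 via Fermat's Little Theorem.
1

By Fermat's Little Theorem, a^(p-1) ≡ 1 (mod p) for prime p and gcd(a, p) = 1
Here p = 11, so 10^10 ≡ 1 (mod 11)
We can reduce the exponent: 24 mod 10 = 4
So 10^24 ≡ 10^4 (mod 11)
Computing: 10^4 mod 11 = 1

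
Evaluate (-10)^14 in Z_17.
Using repeated squaring. (-10) ≡ 7 (mod 17). 14 = 8 + 4 + 2 (binary 1110). Repeated squaring mod 17: 7^1 ≡ 7; 7^2 ≡ 7² = 49 ≡ 15; 7^4 ≡ 15² = 225 ≡ 4; 7^8 ≡ 4² = 16 ≡ 16. Multiply: (-10)^14 ≡ 7^8 × 7^4 × 7^2 ≡ 16 × 4 × 15 (mod 17): 16 × 4 = 64 ≡ 13; 13 × 15 = 195 ≡ 8. So (-10)^14 ≡ 8 (mod 17).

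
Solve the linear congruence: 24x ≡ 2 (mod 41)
24

Since gcd(24, 41) = 1 divides 2, a solution exists.
Multiply both sides by the inverse of 24 mod 41:
  24^(-1) mod 41 = 12
  x ≡ 12 × 2 ≡ 24 ≡ 24 (mod 41)
Verification: 24 × 24 = 576 = 14 × 41 + 2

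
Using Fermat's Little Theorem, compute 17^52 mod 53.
By Fermat's Little Theorem, 17^{52} ≡ 1 (mod 53) since 53 is prime and gcd(17, 53) = 1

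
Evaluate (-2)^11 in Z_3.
Using Fermat: (-2)^{2} ≡ 1 (mod 3). 11 ≡ 1 (mod 2). So (-2)^{11} ≡ (-2)^{1} ≡ 1 (mod 3)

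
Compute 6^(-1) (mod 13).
6^(-1) ≡ 11 (mod 13). Verification: 6 × 11 = 66 ≡ 1 (mod 13)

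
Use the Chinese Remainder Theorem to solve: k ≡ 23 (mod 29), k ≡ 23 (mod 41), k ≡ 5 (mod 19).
8346

Using the Chinese Remainder Theorem:
M = product of moduli = 22591
For equation 1: M_1 = 779, 779 ≡ 25 (mod 29), inverse of 779 mod 29 is 7 (check: 25 × 7 = 175 ≡ 1 (mod 29))
For equation 2: M_2 = 551, 551 ≡ 18 (mod 41), inverse of 551 mod 41 is 16 (check: 18 × 16 = 288 ≡ 1 (mod 41))
For equation 3: M_3 = 1189, 1189 ≡ 11 (mod 19), inverse of 1189 mod 19 is 7 (check: 11 × 7 = 77 ≡ 1 (mod 19))
Combine: k ≡ Σ r_i×M_i×(M_i⁻¹ mod m_i) = 23×779×7 + 23×551×16 + 5×1189×7 = 125419 + 202768 + 41615 = 369802
369802 mod 22591 = 8346
k ≡ 8346 (mod 22591)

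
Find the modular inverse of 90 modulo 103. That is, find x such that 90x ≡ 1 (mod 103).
95

Using Extended Euclidean Algorithm:
gcd(90, 103) = 1
Bezout coefficients: 90 × -8 + 103 × 7 = 1
So 90 × -8 ≡ 1 (mod 103)
The inverse is -8 mod 103 = 95
Verification: 90 × 95 = 8550 = 83 × 103 + 1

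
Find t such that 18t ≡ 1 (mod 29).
18^(-1) ≡ 21 (mod 29). Verification: 18 × 21 = 378 ≡ 1 (mod 29)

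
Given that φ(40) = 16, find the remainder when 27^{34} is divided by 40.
By Euler: 27^{16} ≡ 1 (mod 40) since gcd(27, 40) = 1. 34 = 2×16 + 2. So 27^{34} ≡ 27^{2} ≡ 9 (mod 40)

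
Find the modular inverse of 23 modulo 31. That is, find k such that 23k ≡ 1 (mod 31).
27

Using Extended Euclidean Algorithm:
gcd(23, 31) = 1
Bezout coefficients: 23 × -4 + 31 × 3 = 1
So 23 × -4 ≡ 1 (mod 31)
The inverse is -4 mod 31 = 27
Verification: 23 × 27 = 621 = 20 × 31 + 1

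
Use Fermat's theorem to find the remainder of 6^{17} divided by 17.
6

By Fermat's Little Theorem, a^(p-1) ≡ 1 (mod p) for prime p and gcd(a, p) = 1
Here p = 17, so 6^16 ≡ 1 (mod 17)
We can reduce the exponent: 17 mod 16 = 1
So 6^17 ≡ 6^1 (mod 17)
Computing: 6^1 mod 17 = 6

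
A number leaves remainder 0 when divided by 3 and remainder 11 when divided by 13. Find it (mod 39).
M = 3 × 13 = 39. M₁ = 13, y₁ ≡ 1 (mod 3). M₂ = 3, y₂ ≡ 9 (mod 13). k = 0×13×1 + 11×3×9 ≡ 24 (mod 39)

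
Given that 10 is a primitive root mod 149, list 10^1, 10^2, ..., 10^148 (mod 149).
g^1, g^2, ..., g^{148} mod 149: {10, 100, 106, 17, 21, 61, 14, 140, 59, 143, 89, 145, 109, 47, 23, 81, 65, 54, 93, 36, 62, 24, 91, 16, 11, 110, 57, 123, 38, 82, 75, 5, 50, 53, 83, 85, 105, 7, 70, 104, 146, 119, 147, 129, 98, 86, 115, 107, 27, 121, 18, 31, 12, 120, 8, 80, 55, 103, 136, 19, 41, 112, 77, 25, 101, 116, 117, 127, 78, 35, 52, 73, 134, 148, 139, 49, 43, 132, 128, 88, 135, 9, 90, 6, 60, 4, 40, 102, 126, 68, 84, 95, 56, 113, 87, 125, 58, 133, 138, 39, 92, 26, 111, 67, 74, 144, 99, 96, 66, 64, 44, 142, 79, 45, 3, 30, 2, 20, 51, 63, 34, 42, 122, 28, 131, 118, 137, 29, 141, 69, 94, 46, 13, 130, 108, 37, 72, 124, 48, 33, 32, 22, 71, 114, 97, 76, 15, 1}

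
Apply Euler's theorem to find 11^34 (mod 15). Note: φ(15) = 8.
By Euler: 11^{8} ≡ 1 (mod 15) since gcd(11, 15) = 1. 34 = 4×8 + 2. So 11^{34} ≡ 11^{2} ≡ 1 (mod 15)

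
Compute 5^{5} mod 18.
11

Using successive squaring:
Binary expansion of 5: 101
Powers of 5 mod 18 (each is the square of the previous):
  5^1 ≡ 5 (mod 18)
  5^2 ≡ 5² = 25 ≡ 7 (mod 18)
  5^4 ≡ 7² = 49 ≡ 13 (mod 18)
5 = 4 + 1, so 5^5 = 5^4 × 5^1 ≡ 13 × 5 (mod 18)
Multiplying step by step:
  13 × 5 = 65 ≡ 11 (mod 18)
Result: 5^5 ≡ 11 (mod 18)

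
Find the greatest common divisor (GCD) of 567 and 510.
3

Using the Euclidean algorithm:
567 = 1 × 510 + 57
510 = 8 × 57 + 54
57 = 1 × 54 + 3
54 = 18 × 3 + 0

GCD(567, 510) = 3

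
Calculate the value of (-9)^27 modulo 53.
Using repeated squaring. (-9) ≡ 44 (mod 53). 27 = 16 + 8 + 2 + 1 (binary 11011). Repeated squaring mod 53: 44^1 ≡ 44; 44^2 ≡ 44² = 1936 ≡ 28; 44^4 ≡ 28² = 784 ≡ 42; 44^8 ≡ 42² = 1764 ≡ 15; 44^16 ≡ 15² = 225 ≡ 13. Multiply: (-9)^27 ≡ 44^16 × 44^8 × 44^2 × 44^1 ≡ 13 × 15 × 28 × 44 (mod 53): 13 × 15 = 195 ≡ 36; 36 × 28 = 1008 ≡ 1; 1 × 44 = 44 ≡ 44. So (-9)^27 ≡ 44 (mod 53).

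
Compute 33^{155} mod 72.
9

Using successive squaring:
Binary expansion of 155: 10011011
Powers of 33 mod 72 (each is the square of the previous):
  33^1 ≡ 33 (mod 72)
  33^2 ≡ 33² = 1089 ≡ 9 (mod 72)
  33^4 ≡ 9² = 81 ≡ 9 (mod 72)
  33^8 ≡ 9² = 81 ≡ 9 (mod 72)
  33^16 ≡ 9² = 81 ≡ 9 (mod 72)
  33^32 ≡ 9² = 81 ≡ 9 (mod 72)
  33^64 ≡ 9² = 81 ≡ 9 (mod 72)
  33^128 ≡ 9² = 81 ≡ 9 (mod 72)
155 = 128 + 16 + 8 + 2 + 1, so 33^155 = 33^128 × 33^16 × 33^8 × 33^2 × 33^1 ≡ 9 × 9 × 9 × 9 × 33 (mod 72)
Multiplying step by step:
  9 × 9 = 81 ≡ 9 (mod 72)
  9 × 9 = 81 ≡ 9 (mod 72)
  9 × 9 = 81 ≡ 9 (mod 72)
  9 × 33 = 297 ≡ 9 (mod 72)
Result: 33^155 ≡ 9 (mod 72)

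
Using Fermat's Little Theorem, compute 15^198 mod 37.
By Fermat: 15^{36} ≡ 1 (mod 37). 198 ≡ 18 (mod 36). So 15^{198} ≡ 15^{18} ≡ 36 (mod 37)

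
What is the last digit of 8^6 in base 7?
8 ≡ 1 (mod 7). 6 = 4 + 2 (binary 110). Repeated squaring mod 7: 1^1 ≡ 1; 1^2 ≡ 1² = 1 ≡ 1; 1^4 ≡ 1² = 1 ≡ 1. Multiply: 8^6 ≡ 1^4 × 1^2 ≡ 1 × 1 (mod 7): 1 × 1 = 1 ≡ 1. So 8^6 ≡ 1 (mod 7).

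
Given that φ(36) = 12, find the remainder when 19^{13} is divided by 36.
By Euler: 19^{12} ≡ 1 (mod 36) since gcd(19, 36) = 1. 13 = 1×12 + 1. So 19^{13} ≡ 19^{1} ≡ 19 (mod 36)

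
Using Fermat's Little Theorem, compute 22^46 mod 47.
By Fermat's Little Theorem, 22^{46} ≡ 1 (mod 47) since 47 is prime and gcd(22, 47) = 1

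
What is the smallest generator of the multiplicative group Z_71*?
p - 1 = 70 has prime divisors 2, 5, 7. h is a primitive root mod 71 iff h^(70/q) ≢ 1 (mod 71) for each such q.
h = 2: 2^35 ≡ 1, 2^14 ≡ 54, 2^10 ≡ 30 (mod 71); 2^35 ≡ 1, so not a primitive root.
h = 3: 3^35 ≡ 1, 3^14 ≡ 54, 3^10 ≡ 48 (mod 71); 3^35 ≡ 1, so not a primitive root.
h = 4: 4^35 ≡ 1, 4^14 ≡ 5, 4^10 ≡ 48 (mod 71); 4^35 ≡ 1, so not a primitive root.
h = 5: 5^35 ≡ 1, 5^14 ≡ 57, 5^10 ≡ 1 (mod 71); 5^35 ≡ 1, so not a primitive root.
h = 6: 6^35 ≡ 1, 6^14 ≡ 5, 6^10 ≡ 20 (mod 71); 6^35 ≡ 1, so not a primitive root.
h = 7: 7^35 ≡ 70, 7^14 ≡ 54, 7^10 ≡ 45 (mod 71); none is 1, so 7 has order 70 and is a primitive root.
The smallest primitive root mod 71 is g = 7.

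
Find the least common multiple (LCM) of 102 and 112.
5712

First find GCD(102, 112) using the Euclidean algorithm:
102 = 0 × 112 + 102
112 = 1 × 102 + 10
102 = 10 × 10 + 2
10 = 5 × 2 + 0
GCD(102, 112) = 2

LCM formula: LCM(a, b) = (a × b) / GCD(a, b)
LCM(102, 112) = (102 × 112) / 2
LCM(102, 112) = 11424 / 2
LCM(102, 112) = 5712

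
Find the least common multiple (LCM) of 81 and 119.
9639

First find GCD(81, 119) using the Euclidean algorithm:
81 = 0 × 119 + 81
119 = 1 × 81 + 38
81 = 2 × 38 + 5
38 = 7 × 5 + 3
5 = 1 × 3 + 2
3 = 1 × 2 + 1
2 = 2 × 1 + 0
GCD(81, 119) = 1

LCM formula: LCM(a, b) = (a × b) / GCD(a, b)
LCM(81, 119) = (81 × 119) / 1
LCM(81, 119) = 9639 / 1
LCM(81, 119) = 9639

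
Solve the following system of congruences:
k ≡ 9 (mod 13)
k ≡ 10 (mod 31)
165

Using the Chinese Remainder Theorem:
M = product of moduli = 403
For equation 1: M_1 = 31, 31 ≡ 5 (mod 13), inverse of 31 mod 13 is 8 (check: 5 × 8 = 40 ≡ 1 (mod 13))
For equation 2: M_2 = 13, 13 ≡ 13 (mod 31), inverse of 13 mod 31 is 12 (check: 13 × 12 = 156 ≡ 1 (mod 31))
Combine: k ≡ Σ r_i×M_i×(M_i⁻¹ mod m_i) = 9×31×8 + 10×13×12 = 2232 + 1560 = 3792
3792 mod 403 = 165
k ≡ 165 (mod 403)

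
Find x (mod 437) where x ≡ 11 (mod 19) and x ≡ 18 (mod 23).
M = 19 × 23 = 437. M₁ = 23, y₁ ≡ 5 (mod 19). M₂ = 19, y₂ ≡ 17 (mod 23). x = 11×23×5 + 18×19×17 ≡ 87 (mod 437)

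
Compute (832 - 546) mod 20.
6

(832 - 546) = 286
286 mod 20 = 6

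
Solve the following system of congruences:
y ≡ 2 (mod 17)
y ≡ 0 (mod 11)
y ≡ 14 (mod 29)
4422

Using the Chinese Remainder Theorem:
M = product of moduli = 5423
For equation 1: M_1 = 319, 319 ≡ 13 (mod 17), inverse of 319 mod 17 is 4 (check: 13 × 4 = 52 ≡ 1 (mod 17))
For equation 2: M_2 = 493, 493 ≡ 9 (mod 11), inverse of 493 mod 11 is 5 (check: 9 × 5 = 45 ≡ 1 (mod 11))
For equation 3: M_3 = 187, 187 ≡ 13 (mod 29), inverse of 187 mod 29 is 9 (check: 13 × 9 = 117 ≡ 1 (mod 29))
Combine: y ≡ Σ r_i×M_i×(M_i⁻¹ mod m_i) = 2×319×4 + 0×493×5 + 14×187×9 = 2552 + 0 + 23562 = 26114
26114 mod 5423 = 4422
y ≡ 4422 (mod 5423)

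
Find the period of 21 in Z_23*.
Powers of 21 mod 23: 21^1≡21, 21^2≡4, 21^3≡15, 21^4≡16, 21^5≡14, 21^6≡18, 21^7≡10, 21^8≡3, 21^9≡17, 21^10≡12, 21^11≡22, 21^12≡2, 21^13≡19, 21^14≡8, 21^15≡7, 21^16≡9, 21^17≡5, 21^18≡13, 21^19≡20, 21^20≡6, 21^21≡11, 21^22≡1. Order = 22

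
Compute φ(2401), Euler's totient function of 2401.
2058

Prime factorization: 2401 = 7^4
Using the formula φ(n) = n × Π(1 - 1/p) for each prime factor p:
φ(2401) = 2401 × (1 - 1/7)
φ(2401) = 2058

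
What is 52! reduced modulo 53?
By Wilson's theorem, (52)! ≡ -1 ≡ 52 (mod 53)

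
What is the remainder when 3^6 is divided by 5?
6 = 4 + 2 (binary 110). Repeated squaring mod 5: 3^1 ≡ 3; 3^2 ≡ 3² = 9 ≡ 4; 3^4 ≡ 4² = 16 ≡ 1. Multiply: 3^6 = 3^4 × 3^2 ≡ 1 × 4 (mod 5): 1 × 4 = 4 ≡ 4. So 3^6 ≡ 4 (mod 5).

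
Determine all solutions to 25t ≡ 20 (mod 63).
26

Since gcd(25, 63) = 1 divides 20, a solution exists.
Multiply both sides by the inverse of 25 mod 63:
  25^(-1) mod 63 = 58
  x ≡ 58 × 20 ≡ 1160 ≡ 26 (mod 63)
Verification: 25 × 26 = 650 = 10 × 63 + 20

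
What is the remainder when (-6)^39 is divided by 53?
Using repeated squaring. (-6) ≡ 47 (mod 53). 39 = 32 + 4 + 2 + 1 (binary 100111). Repeated squaring mod 53: 47^1 ≡ 47; 47^2 ≡ 47² = 2209 ≡ 36; 47^4 ≡ 36² = 1296 ≡ 24; 47^8 ≡ 24² = 576 ≡ 46; 47^16 ≡ 46² = 2116 ≡ 49; 47^32 ≡ 49² = 2401 ≡ 16. Multiply: (-6)^39 ≡ 47^32 × 47^4 × 47^2 × 47^1 ≡ 16 × 24 × 36 × 47 (mod 53): 16 × 24 = 384 ≡ 13; 13 × 36 = 468 ≡ 44; 44 × 47 = 2068 ≡ 1. So (-6)^39 ≡ 1 (mod 53).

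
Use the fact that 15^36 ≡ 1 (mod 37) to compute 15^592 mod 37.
By Fermat: 15^{36} ≡ 1 (mod 37). 592 ≡ 16 (mod 36). So 15^{592} ≡ 15^{16} ≡ 12 (mod 37)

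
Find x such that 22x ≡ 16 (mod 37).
31

Since gcd(22, 37) = 1 divides 16, a solution exists.
Multiply both sides by the inverse of 22 mod 37:
  22^(-1) mod 37 = 32
  x ≡ 32 × 16 ≡ 512 ≡ 31 (mod 37)
Verification: 22 × 31 = 682 = 18 × 37 + 16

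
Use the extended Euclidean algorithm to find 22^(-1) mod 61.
Extended GCD: 22(25) + 61(-9) = 1. So 22^(-1) ≡ 25 ≡ 25 (mod 61). Verify: 22 × 25 = 550 ≡ 1 (mod 61)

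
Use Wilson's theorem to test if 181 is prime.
(180)! mod 181 = 180. Since 180 ≡ -1 (mod 181), 181 is prime.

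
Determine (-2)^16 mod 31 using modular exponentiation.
Using repeated squaring. (-2) ≡ 29 (mod 31). 16 = 16 (binary 10000). Repeated squaring mod 31: 29^1 ≡ 29; 29^2 ≡ 29² = 841 ≡ 4; 29^4 ≡ 4² = 16 ≡ 16; 29^8 ≡ 16² = 256 ≡ 8; 29^16 ≡ 8² = 64 ≡ 2. So (-2)^16 ≡ 2 (mod 31).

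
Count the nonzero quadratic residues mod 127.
For prime 127, there are (p-1)/2 = (127-1)/2 = 63 quadratic residues (excluding 0).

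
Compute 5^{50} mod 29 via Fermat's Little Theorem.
24

By Fermat's Little Theorem, a^(p-1) ≡ 1 (mod p) for prime p and gcd(a, p) = 1
Here p = 29, so 5^28 ≡ 1 (mod 29)
We can reduce the exponent: 50 mod 28 = 22
So 5^50 ≡ 5^22 (mod 29)
Computing: 5^22 mod 29 = 24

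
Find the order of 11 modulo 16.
Powers of 11 mod 16: 11^1≡11, 11^2≡9, 11^3≡3, 11^4≡1. Order = 4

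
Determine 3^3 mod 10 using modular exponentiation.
3 = 2 + 1 (binary 11). Repeated squaring mod 10: 3^1 ≡ 3; 3^2 ≡ 3² = 9 ≡ 9. Multiply: 3^3 = 3^2 × 3^1 ≡ 9 × 3 (mod 10): 9 × 3 = 27 ≡ 7. So 3^3 ≡ 7 (mod 10).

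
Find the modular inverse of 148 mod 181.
148^(-1) ≡ 170 (mod 181). Verification: 148 × 170 = 25160 ≡ 1 (mod 181)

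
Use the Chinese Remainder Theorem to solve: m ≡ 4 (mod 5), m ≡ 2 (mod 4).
M = 5 × 4 = 20. M₁ = 4, y₁ ≡ 4 (mod 5). M₂ = 5, y₂ ≡ 1 (mod 4). m = 4×4×4 + 2×5×1 ≡ 14 (mod 20)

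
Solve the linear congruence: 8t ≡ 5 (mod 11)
2

Since gcd(8, 11) = 1 divides 5, a solution exists.
Multiply both sides by the inverse of 8 mod 11:
  8^(-1) mod 11 = 7
  x ≡ 7 × 5 ≡ 35 ≡ 2 (mod 11)
Verification: 8 × 2 = 16 = 1 × 11 + 5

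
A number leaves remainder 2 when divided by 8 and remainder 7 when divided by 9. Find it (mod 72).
M = 8 × 9 = 72. M₁ = 9, y₁ ≡ 1 (mod 8). M₂ = 8, y₂ ≡ 8 (mod 9). r = 2×9×1 + 7×8×8 ≡ 34 (mod 72)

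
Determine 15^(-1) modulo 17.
15^(-1) ≡ 8 (mod 17). Verification: 15 × 8 = 120 ≡ 1 (mod 17)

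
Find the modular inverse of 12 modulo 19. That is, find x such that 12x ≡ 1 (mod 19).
8

Using Extended Euclidean Algorithm:
gcd(12, 19) = 1
Bezout coefficients: 12 × 8 + 19 × -5 = 1
So 12 × 8 ≡ 1 (mod 19)
The inverse is 8 mod 19 = 8
Verification: 12 × 8 = 96 = 5 × 19 + 1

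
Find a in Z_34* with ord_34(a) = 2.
33 has order 2 mod 34 since 33^{2} ≡ 1 (mod 34) and no smaller power works.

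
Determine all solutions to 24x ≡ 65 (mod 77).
38

Since gcd(24, 77) = 1 divides 65, a solution exists.
Multiply both sides by the inverse of 24 mod 77:
  24^(-1) mod 77 = 61
  x ≡ 61 × 65 ≡ 3965 ≡ 38 (mod 77)
Verification: 24 × 38 = 912 = 11 × 77 + 65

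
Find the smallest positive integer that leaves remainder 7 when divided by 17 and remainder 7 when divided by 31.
M = 17 × 31 = 527. M₁ = 31, y₁ ≡ 11 (mod 17). M₂ = 17, y₂ ≡ 11 (mod 31). t = 7×31×11 + 7×17×11 ≡ 7 (mod 527). The smallest positive such number is 7.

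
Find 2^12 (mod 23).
Using repeated squaring. 12 = 8 + 4 (binary 1100). Repeated squaring mod 23: 2^1 ≡ 2; 2^2 ≡ 2² = 4 ≡ 4; 2^4 ≡ 4² = 16 ≡ 16; 2^8 ≡ 16² = 256 ≡ 3. Multiply: 2^12 = 2^8 × 2^4 ≡ 3 × 16 (mod 23): 3 × 16 = 48 ≡ 2. So 2^12 ≡ 2 (mod 23).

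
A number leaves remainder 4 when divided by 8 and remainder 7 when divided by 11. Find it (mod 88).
M = 8 × 11 = 88. M₁ = 11, y₁ ≡ 3 (mod 8). M₂ = 8, y₂ ≡ 7 (mod 11). r = 4×11×3 + 7×8×7 ≡ 84 (mod 88)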